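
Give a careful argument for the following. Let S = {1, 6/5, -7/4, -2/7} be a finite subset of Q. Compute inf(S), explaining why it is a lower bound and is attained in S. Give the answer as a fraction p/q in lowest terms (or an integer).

S is finite, so inf(S) = min(S).
Sorted increasing:
-7/4, -2/7, 1, 6/5
The extremum is -7/4.
For every x in S, x >= -7/4. And -7/4 is in S, so it is attained.
Therefore inf(S) = -7/4.

-7/4


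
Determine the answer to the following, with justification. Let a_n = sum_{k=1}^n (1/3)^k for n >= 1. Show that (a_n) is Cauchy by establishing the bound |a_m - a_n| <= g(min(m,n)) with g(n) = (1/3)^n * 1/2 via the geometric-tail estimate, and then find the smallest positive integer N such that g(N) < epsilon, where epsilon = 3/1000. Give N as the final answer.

For m > n >= 1: |a_m - a_n| = sum_{k=n+1}^m (1/3)^k < sum_{k=n+1}^infinity (1/3)^k = (1/3)^(n+1) / (1 - 1/3) = (1/3)^n * (1/3) * (3/2) = (1/3)^n * 1/2.
So g(n) = (1/3)^n / 2. Since g(n) -> 0, (a_n) is Cauchy.
Now solve g(N) < 3/1000: (1/3)^N / 2 < 3/1000 <=> 3^N > 1 / (2 * 3/1000) = 500/3.
Check powers of 3: 3^4 = 81 <= 500/3, 3^5 = 243 > 500/3.
So the smallest such N is 5. Check: g(5) = 1/(2 * 243) = 1/486 < 3/1000.

5


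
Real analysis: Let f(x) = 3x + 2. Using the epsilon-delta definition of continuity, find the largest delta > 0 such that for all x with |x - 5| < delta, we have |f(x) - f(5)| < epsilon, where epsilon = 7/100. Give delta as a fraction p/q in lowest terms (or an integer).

We compute f(5) = 3*(5) + 2 = 17.
|f(x) - f(5)| = |3x + 2 - (17)| = |3(x - 5)| = 3|x - 5|.
We need 3|x - 5| < 7/100, i.e. |x - 5| < 7/100 / 3 = 7/300.
So any delta <= 7/300 works. Conversely, if delta > 7/300, then x = 5 + 7/300 satisfies |x - 5| = 7/300 < delta but |f(x) - f(5)| = 3 * 7/300 = 7/100, which is not < 7/100; so no larger delta works.
Hence the largest such delta is 7/300.

7/300


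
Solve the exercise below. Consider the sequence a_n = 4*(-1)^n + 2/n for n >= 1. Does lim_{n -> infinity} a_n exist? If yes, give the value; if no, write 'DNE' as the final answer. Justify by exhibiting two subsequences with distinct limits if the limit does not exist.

Examine the behaviour of a_n along subsequences.
a_{2k} = 4 + 2/(2k) -> 4. a_{2k+1} = -4 + 2/(2k+1) -> -4.
Since these two subsequential limits are 4 and -4, distinct, the full sequence cannot converge (a convergent sequence has all subsequences tending to the same limit). So lim a_n does not exist.

DNE


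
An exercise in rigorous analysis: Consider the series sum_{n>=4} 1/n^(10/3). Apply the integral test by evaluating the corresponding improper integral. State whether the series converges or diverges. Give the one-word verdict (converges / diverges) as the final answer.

Let f(x) = x^(-10/3). Then f is positive, continuous, and decreasing on [4, infinity), so the integral test applies.
Compute the improper integral int_{4}^infinity f(x) dx:
  antiderivative F(x) = -3/(7*x^(7/3)).
  As x -> infinity, F(x) -> 0 (since p = 10/3 > 1).
  So int = F(infinity) - F(4) = 0 - (-3*2^(1/3)/224) = 3*2^(1/3)/224.
  Finite, so by the integral test, the series converges.

converges


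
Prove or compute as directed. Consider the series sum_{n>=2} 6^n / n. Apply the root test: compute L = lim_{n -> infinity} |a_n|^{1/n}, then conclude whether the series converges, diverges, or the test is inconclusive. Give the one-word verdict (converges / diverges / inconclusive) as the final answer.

Let a_n denote the general term. Form |a_n|^(1/n) and simplify:
|a_n|^(1/n) = 6/n^(1/n)
Take the limit as n -> infinity: L = 6.
Since L = 6 > 1, the root test implies divergence.

diverges


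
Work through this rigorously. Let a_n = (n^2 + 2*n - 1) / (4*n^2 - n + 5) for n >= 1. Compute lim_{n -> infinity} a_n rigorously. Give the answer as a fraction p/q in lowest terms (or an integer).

Divide numerator and denominator by n^2, the highest power:
numerator / n^2 = 1 + 2/n - 1/n^2
denominator / n^2 = 4 - 1/n + 5/n^2
As n -> infinity, all terms of the form c/n^k (k >= 1) tend to 0.
So numerator / n^2 -> 1 and denominator / n^2 -> 4.
Therefore lim a_n = 1/4.

1/4


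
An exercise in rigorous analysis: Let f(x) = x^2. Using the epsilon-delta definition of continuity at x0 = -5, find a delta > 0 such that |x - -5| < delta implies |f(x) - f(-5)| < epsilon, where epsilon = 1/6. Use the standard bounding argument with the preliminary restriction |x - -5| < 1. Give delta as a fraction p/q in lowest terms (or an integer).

Factor: |x^2 - (-5)^2| = |x - -5| * |x + -5|.
Impose |x - -5| < 1 first. Then |x + -5| = |(x - -5) + 2*(-5)| <= |x - -5| + 2*|-5| < 1 + 10 = 11.
So |x^2 - (-5)^2| < delta * 11.
We need delta * 11 <= 1/6, i.e. delta <= 1/6/11 = 1/66.
Since 1/66 < 1, this is tighter than 1; take delta = 1/66.
So delta = 1/66 works.

1/66


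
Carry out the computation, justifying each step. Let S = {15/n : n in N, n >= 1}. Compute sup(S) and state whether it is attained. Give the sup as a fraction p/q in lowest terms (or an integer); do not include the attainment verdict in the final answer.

Analysis:
- Values: 15, 15/2, 5, 15/4, ... strictly decreasing.
- The maximum is 15 (n=1); sup = 15 (attained).
- The set is bounded below by 0; 15/n -> 0 so 0 is the greatest lower bound.
- 0 is not in the set, so inf = 0 is not attained.
Conclusion: sup(S) = 15, attained in S.

15


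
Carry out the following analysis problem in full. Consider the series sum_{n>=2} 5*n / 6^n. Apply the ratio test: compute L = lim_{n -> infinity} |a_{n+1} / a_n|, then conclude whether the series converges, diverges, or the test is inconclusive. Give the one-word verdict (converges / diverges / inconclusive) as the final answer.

Let a_n denote the general term. Form the ratio a_{n+1}/a_n and simplify:
a_{n+1}/a_n = (n + 1)/(6*n)
Take the limit as n -> infinity: L = 1/6.
Since L = 1/6 < 1, the ratio test implies the series converges.

converges


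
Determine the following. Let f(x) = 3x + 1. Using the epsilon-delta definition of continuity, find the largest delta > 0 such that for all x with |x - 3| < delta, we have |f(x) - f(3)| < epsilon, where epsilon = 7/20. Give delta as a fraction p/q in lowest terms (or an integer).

We compute f(3) = 3*(3) + 1 = 10.
|f(x) - f(3)| = |3x + 1 - (10)| = |3(x - 3)| = 3|x - 3|.
We need 3|x - 3| < 7/20, i.e. |x - 3| < 7/20 / 3 = 7/60.
So any delta <= 7/60 works. Conversely, if delta > 7/60, then x = 3 + 7/60 satisfies |x - 3| = 7/60 < delta but |f(x) - f(3)| = 3 * 7/60 = 7/20, which is not < 7/20; so no larger delta works.
Hence the largest such delta is 7/60.

7/60


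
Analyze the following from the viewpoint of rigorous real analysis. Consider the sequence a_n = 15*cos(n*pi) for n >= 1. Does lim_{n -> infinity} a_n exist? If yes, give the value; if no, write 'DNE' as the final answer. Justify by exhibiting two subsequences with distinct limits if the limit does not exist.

Examine the behaviour of a_n along subsequences.
cos(n*pi) = (-1)^n, so a_n = 15*(-1)^n. a_{2k} = 15 -> 15. a_{2k+1} = -15 -> -15.
Since these two subsequential limits are 15 and -15, distinct, the full sequence cannot converge (a convergent sequence has all subsequences tending to the same limit). So lim a_n does not exist.

DNE


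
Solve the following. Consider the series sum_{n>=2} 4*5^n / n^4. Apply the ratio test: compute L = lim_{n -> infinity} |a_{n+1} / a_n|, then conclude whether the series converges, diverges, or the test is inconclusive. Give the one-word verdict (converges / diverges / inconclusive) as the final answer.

Let a_n denote the general term. Form the ratio a_{n+1}/a_n and simplify:
a_{n+1}/a_n = 5*n^4/(n + 1)^4
Take the limit as n -> infinity: L = 5.
Since L = 5 > 1 (or L = infinity), the ratio test implies the series diverges.

diverges


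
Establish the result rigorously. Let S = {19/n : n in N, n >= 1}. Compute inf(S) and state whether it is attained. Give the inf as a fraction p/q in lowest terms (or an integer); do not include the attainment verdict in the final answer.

Analysis:
- Values: 19, 19/2, 19/3, 19/4, ... strictly decreasing.
- The maximum is 19 (n=1); sup = 19 (attained).
- The set is bounded below by 0; 19/n -> 0 so 0 is the greatest lower bound.
- 0 is not in the set, so inf = 0 is not attained.
Conclusion: inf(S) = 0, not attained in S.

0


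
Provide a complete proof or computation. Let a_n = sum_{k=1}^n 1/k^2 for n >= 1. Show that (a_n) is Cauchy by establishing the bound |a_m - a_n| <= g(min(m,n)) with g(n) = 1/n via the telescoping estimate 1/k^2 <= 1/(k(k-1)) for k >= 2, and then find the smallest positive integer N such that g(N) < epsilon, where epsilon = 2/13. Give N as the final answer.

For m > n >= 1: |a_m - a_n| = sum_{k=n+1}^m 1/k^2.
Use 1/k^2 <= 1/(k(k-1)) = 1/(k-1) - 1/k for k >= 2:
sum_{k=n+1}^m 1/k^2 <= sum_{k=n+1}^m (1/(k-1) - 1/k) = 1/n - 1/m <= 1/n.
By symmetry the same bound holds with n,m swapped, so |a_m - a_n| <= 1/min(m,n) = g(min(m,n)). Since g(n) -> 0, (a_n) is Cauchy.
Now solve g(N) < 2/13: 1/N < 2/13 <=> N > 1/(2/13) = 13/2.
The smallest integer strictly greater than 13/2 is N = 7.
Check: g(7) = 1/7 < 2/13; g(6) = 1/6 >= 2/13. So N = 7.

7


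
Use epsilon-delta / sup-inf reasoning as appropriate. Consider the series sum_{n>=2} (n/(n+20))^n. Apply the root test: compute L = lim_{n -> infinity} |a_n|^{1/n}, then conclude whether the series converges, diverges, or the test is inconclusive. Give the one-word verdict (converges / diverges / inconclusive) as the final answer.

Let a_n denote the general term. Form |a_n|^(1/n) and simplify:
|a_n|^(1/n) = n/(n + 20)
Take the limit as n -> infinity: L = 1.
Since L = 1, the root test is inconclusive. (In fact a_n = (n/(n+20))^n -> e^(-20) != 0, so the nth-term test shows divergence; but the root test itself gives no conclusion.)

inconclusive


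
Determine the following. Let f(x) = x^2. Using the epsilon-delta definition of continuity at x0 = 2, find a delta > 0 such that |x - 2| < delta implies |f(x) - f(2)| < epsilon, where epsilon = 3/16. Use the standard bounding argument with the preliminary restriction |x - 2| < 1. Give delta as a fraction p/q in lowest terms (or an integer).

Factor: |x^2 - (2)^2| = |x - 2| * |x + 2|.
Impose |x - 2| < 1 first. Then |x + 2| = |(x - 2) + 2*(2)| <= |x - 2| + 2*|2| < 1 + 4 = 5.
So |x^2 - (2)^2| < delta * 5.
We need delta * 5 <= 3/16, i.e. delta <= 3/16/5 = 3/80.
Since 3/80 < 1, this is tighter than 1; take delta = 3/80.
So delta = 3/80 works.

3/80


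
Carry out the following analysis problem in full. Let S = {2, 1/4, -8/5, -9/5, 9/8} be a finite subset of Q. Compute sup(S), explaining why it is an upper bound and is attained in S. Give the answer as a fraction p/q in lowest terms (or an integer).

S is finite, so sup(S) = max(S).
Sorted decreasing:
2, 9/8, 1/4, -8/5, -9/5
The extremum is 2.
For every x in S, x <= 2. And 2 is in S, so it is attained.
Therefore sup(S) = 2.

2


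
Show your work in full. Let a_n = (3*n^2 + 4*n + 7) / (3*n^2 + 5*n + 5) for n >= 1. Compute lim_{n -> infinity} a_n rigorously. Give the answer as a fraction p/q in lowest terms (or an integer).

Divide numerator and denominator by n^2, the highest power:
numerator / n^2 = 3 + 4/n + 7/n^2
denominator / n^2 = 3 + 5/n + 5/n^2
As n -> infinity, all terms of the form c/n^k (k >= 1) tend to 0.
So numerator / n^2 -> 3 and denominator / n^2 -> 3.
Therefore lim a_n = 1.

1


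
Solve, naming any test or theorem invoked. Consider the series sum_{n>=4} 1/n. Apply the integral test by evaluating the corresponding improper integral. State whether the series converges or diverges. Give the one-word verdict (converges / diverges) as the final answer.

Let f(x) = 1/x. Then f is positive, continuous, and decreasing on [4, infinity), so the integral test applies.
Compute the improper integral int_{4}^infinity f(x) dx:
  antiderivative F(x) = log(x).
  As x -> infinity, log(x) -> infinity.
  So int = infinity - log(4) = infinity. By the integral test, the series diverges.

diverges


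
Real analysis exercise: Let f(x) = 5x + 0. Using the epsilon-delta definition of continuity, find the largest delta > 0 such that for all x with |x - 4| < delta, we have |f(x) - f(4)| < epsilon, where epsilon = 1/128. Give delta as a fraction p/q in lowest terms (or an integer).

We compute f(4) = 5*(4) + 0 = 20.
|f(x) - f(4)| = |5x + 0 - (20)| = |5(x - 4)| = 5|x - 4|.
We need 5|x - 4| < 1/128, i.e. |x - 4| < 1/128 / 5 = 1/640.
So any delta <= 1/640 works. Conversely, if delta > 1/640, then x = 4 + 1/640 satisfies |x - 4| = 1/640 < delta but |f(x) - f(4)| = 5 * 1/640 = 1/128, which is not < 1/128; so no larger delta works.
Hence the largest such delta is 1/640.

1/640


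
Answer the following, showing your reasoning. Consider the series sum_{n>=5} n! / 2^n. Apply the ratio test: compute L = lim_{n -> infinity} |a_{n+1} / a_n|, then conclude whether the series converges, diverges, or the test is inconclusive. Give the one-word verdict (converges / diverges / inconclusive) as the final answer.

Let a_n denote the general term. Form the ratio a_{n+1}/a_n and simplify:
a_{n+1}/a_n = n/2 + 1/2
Take the limit as n -> infinity: L = infinity.
Since L = infinity > 1 (or L = infinity), the ratio test implies the series diverges.

diverges


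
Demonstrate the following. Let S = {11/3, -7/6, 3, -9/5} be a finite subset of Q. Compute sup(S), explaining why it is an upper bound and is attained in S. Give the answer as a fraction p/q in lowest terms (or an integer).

S is finite, so sup(S) = max(S).
Sorted decreasing:
11/3, 3, -7/6, -9/5
The extremum is 11/3.
For every x in S, x <= 11/3. And 11/3 is in S, so it is attained.
Therefore sup(S) = 11/3.

11/3


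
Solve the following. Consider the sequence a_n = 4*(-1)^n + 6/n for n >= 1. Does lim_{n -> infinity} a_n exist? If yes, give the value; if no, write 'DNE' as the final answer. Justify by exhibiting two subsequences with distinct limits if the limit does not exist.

Examine the behaviour of a_n along subsequences.
a_{2k} = 4 + 6/(2k) -> 4. a_{2k+1} = -4 + 6/(2k+1) -> -4.
Since these two subsequential limits are 4 and -4, distinct, the full sequence cannot converge (a convergent sequence has all subsequences tending to the same limit). So lim a_n does not exist.

DNE


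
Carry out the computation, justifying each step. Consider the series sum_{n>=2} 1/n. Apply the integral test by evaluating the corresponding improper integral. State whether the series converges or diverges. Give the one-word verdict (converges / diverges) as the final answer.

Let f(x) = 1/x. Then f is positive, continuous, and decreasing on [2, infinity), so the integral test applies.
Compute the improper integral int_{2}^infinity f(x) dx:
  antiderivative F(x) = log(x).
  As x -> infinity, log(x) -> infinity.
  So int = infinity - log(2) = infinity. By the integral test, the series diverges.

diverges


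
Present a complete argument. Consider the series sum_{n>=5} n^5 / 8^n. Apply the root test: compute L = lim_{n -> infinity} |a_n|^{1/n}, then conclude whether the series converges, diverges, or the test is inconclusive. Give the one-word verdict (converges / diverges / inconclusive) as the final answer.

Let a_n denote the general term. Form |a_n|^(1/n) and simplify:
|a_n|^(1/n) = n^(5/n)/8
Take the limit as n -> infinity: L = 1/8.
Since L = 1/8 < 1, the root test implies convergence.

converges


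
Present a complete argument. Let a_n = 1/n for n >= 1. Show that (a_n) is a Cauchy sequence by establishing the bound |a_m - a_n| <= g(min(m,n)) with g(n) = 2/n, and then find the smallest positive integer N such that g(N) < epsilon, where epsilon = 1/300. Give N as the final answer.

For any m, n >= 1, by the triangle inequality:
|a_m - a_n| = |1/m - 1/n| <= 1/m + 1/n <= 2/min(m,n).
So g(n) = 2/n bounds the Cauchy difference. Since g(n) -> 0, (a_n) is Cauchy.
Now solve g(N) < 1/300: 2/N < 1/300 <=> N > 2 / (1/300) = 600.
The smallest integer strictly greater than 600 is N = 601.
Check: g(601) = 2/601 = 2/601 < 1/300; g(600) = 1/300 >= 1/300. So N = 601.

601


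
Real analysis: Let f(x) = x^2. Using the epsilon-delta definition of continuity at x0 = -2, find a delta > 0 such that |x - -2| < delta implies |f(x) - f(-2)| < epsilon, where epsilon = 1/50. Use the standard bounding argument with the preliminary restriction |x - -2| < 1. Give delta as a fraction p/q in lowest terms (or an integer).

Factor: |x^2 - (-2)^2| = |x - -2| * |x + -2|.
Impose |x - -2| < 1 first. Then |x + -2| = |(x - -2) + 2*(-2)| <= |x - -2| + 2*|-2| < 1 + 4 = 5.
So |x^2 - (-2)^2| < delta * 5.
We need delta * 5 <= 1/50, i.e. delta <= 1/50/5 = 1/250.
Since 1/250 < 1, this is tighter than 1; take delta = 1/250.
So delta = 1/250 works.

1/250


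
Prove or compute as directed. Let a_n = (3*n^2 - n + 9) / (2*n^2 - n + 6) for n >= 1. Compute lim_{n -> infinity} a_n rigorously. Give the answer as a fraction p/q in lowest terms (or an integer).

Divide numerator and denominator by n^2, the highest power:
numerator / n^2 = 3 - 1/n + 9/n^2
denominator / n^2 = 2 - 1/n + 6/n^2
As n -> infinity, all terms of the form c/n^k (k >= 1) tend to 0.
So numerator / n^2 -> 3 and denominator / n^2 -> 2.
Therefore lim a_n = 3/2.

3/2


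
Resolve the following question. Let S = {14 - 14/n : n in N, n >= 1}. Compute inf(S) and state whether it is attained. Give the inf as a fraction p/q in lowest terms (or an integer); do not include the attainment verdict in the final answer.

Analysis:
- Values: 0, 7, 28/3, 21/2, ... strictly increasing.
- Minimum is 0 (n=1); inf = 0 (attained).
- 14 - 14/n -> 14 from below; sup = 14, not attained.
Conclusion: inf(S) = 0, attained in S.

0


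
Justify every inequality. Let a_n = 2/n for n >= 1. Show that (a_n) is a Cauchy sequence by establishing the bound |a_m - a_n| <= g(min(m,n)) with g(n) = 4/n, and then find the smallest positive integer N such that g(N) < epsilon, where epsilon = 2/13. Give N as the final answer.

For any m, n >= 1, by the triangle inequality:
|a_m - a_n| = |2/m - 2/n| <= 2*1/m + 2*1/n <= 4/min(m,n).
So g(n) = 4/n bounds the Cauchy difference. Since g(n) -> 0, (a_n) is Cauchy.
Now solve g(N) < 2/13: 4/N < 2/13 <=> N > 4 / (2/13) = 26.
The smallest integer strictly greater than 26 is N = 27.
Check: g(27) = 4/27 = 4/27 < 2/13; g(26) = 2/13 >= 2/13. So N = 27.

27


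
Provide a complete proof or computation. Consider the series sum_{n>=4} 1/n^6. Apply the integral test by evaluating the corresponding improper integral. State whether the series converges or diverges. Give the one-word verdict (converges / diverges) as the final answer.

Let f(x) = x^(-6). Then f is positive, continuous, and decreasing on [4, infinity), so the integral test applies.
Compute the improper integral int_{4}^infinity f(x) dx:
  antiderivative F(x) = -1/(5*x^5).
  As x -> infinity, F(x) -> 0 (since p = 6 > 1).
  So int = F(infinity) - F(4) = 0 - (-1/5120) = 1/5120.
  Finite, so by the integral test, the series converges.

converges


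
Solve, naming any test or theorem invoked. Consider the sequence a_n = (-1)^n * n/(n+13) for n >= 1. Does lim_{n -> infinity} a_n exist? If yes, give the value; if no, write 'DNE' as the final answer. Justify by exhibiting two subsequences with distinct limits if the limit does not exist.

Examine the behaviour of a_n along subsequences.
a_{2k} = 2k/(2k+13) -> 1. a_{2k+1} = -(2k+1)/(2k+14) -> -1.
Since these two subsequential limits are 1 and -1, distinct, the full sequence cannot converge (a convergent sequence has all subsequences tending to the same limit). So lim a_n does not exist.

DNE


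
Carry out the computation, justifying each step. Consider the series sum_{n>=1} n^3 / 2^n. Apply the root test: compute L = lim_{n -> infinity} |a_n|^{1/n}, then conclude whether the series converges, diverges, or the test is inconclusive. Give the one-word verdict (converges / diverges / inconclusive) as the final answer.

Let a_n denote the general term. Form |a_n|^(1/n) and simplify:
|a_n|^(1/n) = n^(3/n)/2
Take the limit as n -> infinity: L = 1/2.
Since L = 1/2 < 1, the root test implies convergence.

converges


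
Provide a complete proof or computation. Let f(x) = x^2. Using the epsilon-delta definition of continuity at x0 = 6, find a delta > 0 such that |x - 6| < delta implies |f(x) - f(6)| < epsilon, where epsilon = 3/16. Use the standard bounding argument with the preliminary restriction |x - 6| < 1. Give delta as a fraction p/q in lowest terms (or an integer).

Factor: |x^2 - (6)^2| = |x - 6| * |x + 6|.
Impose |x - 6| < 1 first. Then |x + 6| = |(x - 6) + 2*(6)| <= |x - 6| + 2*|6| < 1 + 12 = 13.
So |x^2 - (6)^2| < delta * 13.
We need delta * 13 <= 3/16, i.e. delta <= 3/16/13 = 3/208.
Since 3/208 < 1, this is tighter than 1; take delta = 3/208.
So delta = 3/208 works.

3/208


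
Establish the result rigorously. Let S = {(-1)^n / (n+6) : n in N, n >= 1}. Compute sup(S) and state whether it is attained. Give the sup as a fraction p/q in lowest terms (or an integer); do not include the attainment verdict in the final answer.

Analysis:
- Values: -1/7, 1/8, -1/9, 1/10, -1/11, ...
- Positive terms (even n): 1/(2+6), 1/(4+6), ... decreasing -> max = 1/8 (n=2).
- Negative terms (odd n): -1/(1+6), -1/(3+6), ... increasing -> min = -1/7 (n=1).
- So sup = 1/8 (attained at n=2); inf = -1/7 (attained at n=1).
Conclusion: sup(S) = 1/8, attained in S.

1/8


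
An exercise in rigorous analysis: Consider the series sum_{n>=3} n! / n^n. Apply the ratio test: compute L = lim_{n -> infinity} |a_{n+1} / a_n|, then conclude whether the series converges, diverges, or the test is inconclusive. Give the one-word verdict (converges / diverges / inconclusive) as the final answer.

Let a_n denote the general term. Form the ratio a_{n+1}/a_n and simplify:
a_{n+1}/a_n = (n/(n + 1))^n
Take the limit as n -> infinity: L = exp(-1).
Since L = exp(-1) < 1, the ratio test implies the series converges.

converges


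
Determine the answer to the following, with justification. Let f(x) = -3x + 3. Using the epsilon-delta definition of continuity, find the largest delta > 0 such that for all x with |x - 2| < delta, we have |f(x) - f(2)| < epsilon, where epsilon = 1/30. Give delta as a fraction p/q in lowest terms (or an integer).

We compute f(2) = -3*(2) + 3 = -3.
|f(x) - f(2)| = |-3x + 3 - (-3)| = |-3(x - 2)| = 3|x - 2|.
We need 3|x - 2| < 1/30, i.e. |x - 2| < 1/30 / 3 = 1/90.
So any delta <= 1/90 works. Conversely, if delta > 1/90, then x = 2 + 1/90 satisfies |x - 2| = 1/90 < delta but |f(x) - f(2)| = 3 * 1/90 = 1/30, which is not < 1/30; so no larger delta works.
Hence the largest such delta is 1/90.

1/90


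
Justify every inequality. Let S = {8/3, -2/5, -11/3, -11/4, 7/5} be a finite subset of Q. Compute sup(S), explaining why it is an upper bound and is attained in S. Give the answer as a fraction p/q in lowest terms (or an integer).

S is finite, so sup(S) = max(S).
Sorted decreasing:
8/3, 7/5, -2/5, -11/4, -11/3
The extremum is 8/3.
For every x in S, x <= 8/3. And 8/3 is in S, so it is attained.
Therefore sup(S) = 8/3.

8/3


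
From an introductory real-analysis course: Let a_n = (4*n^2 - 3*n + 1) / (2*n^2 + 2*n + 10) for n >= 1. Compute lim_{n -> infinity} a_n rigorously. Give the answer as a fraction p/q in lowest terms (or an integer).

Divide numerator and denominator by n^2, the highest power:
numerator / n^2 = 4 - 3/n + n^(-2)
denominator / n^2 = 2 + 2/n + 10/n^2
As n -> infinity, all terms of the form c/n^k (k >= 1) tend to 0.
So numerator / n^2 -> 4 and denominator / n^2 -> 2.
Therefore lim a_n = 2.

2


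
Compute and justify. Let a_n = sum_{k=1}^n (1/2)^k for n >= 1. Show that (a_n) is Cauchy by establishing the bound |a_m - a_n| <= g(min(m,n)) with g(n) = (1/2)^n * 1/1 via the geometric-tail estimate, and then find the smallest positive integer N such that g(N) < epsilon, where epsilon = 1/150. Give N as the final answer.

For m > n >= 1: |a_m - a_n| = sum_{k=n+1}^m (1/2)^k < sum_{k=n+1}^infinity (1/2)^k = (1/2)^(n+1) / (1 - 1/2) = (1/2)^n * (1/2) * (2/1) = (1/2)^n * 1/1.
So g(n) = (1/2)^n / 1. Since g(n) -> 0, (a_n) is Cauchy.
Now solve g(N) < 1/150: (1/2)^N / 1 < 1/150 <=> 2^N > 1 / (1 * 1/150) = 150.
Check powers of 2: 2^7 = 128 <= 150, 2^8 = 256 > 150.
So the smallest such N is 8. Check: g(8) = 1/(1 * 256) = 1/256 < 1/150.

8


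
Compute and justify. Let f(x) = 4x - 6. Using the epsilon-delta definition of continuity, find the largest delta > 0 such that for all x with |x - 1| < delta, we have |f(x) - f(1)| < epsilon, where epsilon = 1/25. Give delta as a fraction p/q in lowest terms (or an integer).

We compute f(1) = 4*(1) - 6 = -2.
|f(x) - f(1)| = |4x - 6 - (-2)| = |4(x - 1)| = 4|x - 1|.
We need 4|x - 1| < 1/25, i.e. |x - 1| < 1/25 / 4 = 1/100.
So any delta <= 1/100 works. Conversely, if delta > 1/100, then x = 1 + 1/100 satisfies |x - 1| = 1/100 < delta but |f(x) - f(1)| = 4 * 1/100 = 1/25, which is not < 1/25; so no larger delta works.
Hence the largest such delta is 1/100.

1/100


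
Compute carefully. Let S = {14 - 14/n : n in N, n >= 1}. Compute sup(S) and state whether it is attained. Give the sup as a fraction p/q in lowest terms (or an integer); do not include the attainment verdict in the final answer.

Analysis:
- Values: 0, 7, 28/3, 21/2, ... strictly increasing.
- Minimum is 0 (n=1); inf = 0 (attained).
- 14 - 14/n -> 14 from below; sup = 14, not attained.
Conclusion: sup(S) = 14, not attained in S.

14


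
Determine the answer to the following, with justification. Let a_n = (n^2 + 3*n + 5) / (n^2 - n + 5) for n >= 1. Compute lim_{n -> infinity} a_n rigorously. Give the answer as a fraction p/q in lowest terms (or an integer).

Divide numerator and denominator by n^2, the highest power:
numerator / n^2 = 1 + 3/n + 5/n^2
denominator / n^2 = 1 - 1/n + 5/n^2
As n -> infinity, all terms of the form c/n^k (k >= 1) tend to 0.
So numerator / n^2 -> 1 and denominator / n^2 -> 1.
Therefore lim a_n = 1.

1


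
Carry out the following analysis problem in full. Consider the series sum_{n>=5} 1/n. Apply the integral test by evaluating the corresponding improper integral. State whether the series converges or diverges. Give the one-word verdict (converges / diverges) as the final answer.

Let f(x) = 1/x. Then f is positive, continuous, and decreasing on [5, infinity), so the integral test applies.
Compute the improper integral int_{5}^infinity f(x) dx:
  antiderivative F(x) = log(x).
  As x -> infinity, log(x) -> infinity.
  So int = infinity - log(5) = infinity. By the integral test, the series diverges.

diverges


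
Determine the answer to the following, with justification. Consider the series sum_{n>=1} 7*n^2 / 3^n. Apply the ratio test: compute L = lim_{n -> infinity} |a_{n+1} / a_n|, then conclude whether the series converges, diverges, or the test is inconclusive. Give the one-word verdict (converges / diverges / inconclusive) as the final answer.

Let a_n denote the general term. Form the ratio a_{n+1}/a_n and simplify:
a_{n+1}/a_n = (n + 1)^2/(3*n^2)
Take the limit as n -> infinity: L = 1/3.
Since L = 1/3 < 1, the ratio test implies the series converges.

converges


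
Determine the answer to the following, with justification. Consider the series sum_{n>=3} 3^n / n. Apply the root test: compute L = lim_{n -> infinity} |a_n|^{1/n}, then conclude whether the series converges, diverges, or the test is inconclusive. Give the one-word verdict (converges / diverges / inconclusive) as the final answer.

Let a_n denote the general term. Form |a_n|^(1/n) and simplify:
|a_n|^(1/n) = 3/n^(1/n)
Take the limit as n -> infinity: L = 3.
Since L = 3 > 1, the root test implies divergence.

diverges


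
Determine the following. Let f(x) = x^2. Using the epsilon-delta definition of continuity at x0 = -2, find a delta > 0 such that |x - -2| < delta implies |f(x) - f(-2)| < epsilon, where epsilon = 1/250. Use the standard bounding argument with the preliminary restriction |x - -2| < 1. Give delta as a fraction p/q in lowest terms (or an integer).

Factor: |x^2 - (-2)^2| = |x - -2| * |x + -2|.
Impose |x - -2| < 1 first. Then |x + -2| = |(x - -2) + 2*(-2)| <= |x - -2| + 2*|-2| < 1 + 4 = 5.
So |x^2 - (-2)^2| < delta * 5.
We need delta * 5 <= 1/250, i.e. delta <= 1/250/5 = 1/1250.
Since 1/1250 < 1, this is tighter than 1; take delta = 1/1250.
So delta = 1/1250 works.

1/1250


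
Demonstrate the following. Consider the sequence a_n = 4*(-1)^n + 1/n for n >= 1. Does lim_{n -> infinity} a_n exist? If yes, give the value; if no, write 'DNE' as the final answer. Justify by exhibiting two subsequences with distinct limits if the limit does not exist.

Examine the behaviour of a_n along subsequences.
a_{2k} = 4 + 1/(2k) -> 4. a_{2k+1} = -4 + 1/(2k+1) -> -4.
Since these two subsequential limits are 4 and -4, distinct, the full sequence cannot converge (a convergent sequence has all subsequences tending to the same limit). So lim a_n does not exist.

DNE


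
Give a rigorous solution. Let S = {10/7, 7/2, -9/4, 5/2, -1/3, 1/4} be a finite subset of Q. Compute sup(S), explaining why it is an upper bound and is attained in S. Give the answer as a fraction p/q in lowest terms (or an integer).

S is finite, so sup(S) = max(S).
Sorted decreasing:
7/2, 5/2, 10/7, 1/4, -1/3, -9/4
The extremum is 7/2.
For every x in S, x <= 7/2. And 7/2 is in S, so it is attained.
Therefore sup(S) = 7/2.

7/2


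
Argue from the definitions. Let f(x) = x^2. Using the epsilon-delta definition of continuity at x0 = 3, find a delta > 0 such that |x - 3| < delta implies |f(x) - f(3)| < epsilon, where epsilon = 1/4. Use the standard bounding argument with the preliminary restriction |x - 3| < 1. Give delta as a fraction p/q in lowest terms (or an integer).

Factor: |x^2 - (3)^2| = |x - 3| * |x + 3|.
Impose |x - 3| < 1 first. Then |x + 3| = |(x - 3) + 2*(3)| <= |x - 3| + 2*|3| < 1 + 6 = 7.
So |x^2 - (3)^2| < delta * 7.
We need delta * 7 <= 1/4, i.e. delta <= 1/4/7 = 1/28.
Since 1/28 < 1, this is tighter than 1; take delta = 1/28.
So delta = 1/28 works.

1/28


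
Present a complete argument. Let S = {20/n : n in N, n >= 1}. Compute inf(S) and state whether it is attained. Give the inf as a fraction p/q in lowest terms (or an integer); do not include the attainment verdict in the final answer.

Analysis:
- Values: 20, 10, 20/3, 5, ... strictly decreasing.
- The maximum is 20 (n=1); sup = 20 (attained).
- The set is bounded below by 0; 20/n -> 0 so 0 is the greatest lower bound.
- 0 is not in the set, so inf = 0 is not attained.
Conclusion: inf(S) = 0, not attained in S.

0


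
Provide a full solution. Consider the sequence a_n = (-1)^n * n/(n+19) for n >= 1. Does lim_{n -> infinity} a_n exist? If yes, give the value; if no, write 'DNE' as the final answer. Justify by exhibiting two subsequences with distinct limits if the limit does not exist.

Examine the behaviour of a_n along subsequences.
a_{2k} = 2k/(2k+19) -> 1. a_{2k+1} = -(2k+1)/(2k+20) -> -1.
Since these two subsequential limits are 1 and -1, distinct, the full sequence cannot converge (a convergent sequence has all subsequences tending to the same limit). So lim a_n does not exist.

DNE


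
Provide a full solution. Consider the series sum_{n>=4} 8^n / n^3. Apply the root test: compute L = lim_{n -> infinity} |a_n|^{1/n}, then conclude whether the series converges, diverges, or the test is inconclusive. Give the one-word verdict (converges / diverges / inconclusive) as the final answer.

Let a_n denote the general term. Form |a_n|^(1/n) and simplify:
|a_n|^(1/n) = 8/n^(3/n)
Take the limit as n -> infinity: L = 8.
Since L = 8 > 1, the root test implies divergence.

diverges


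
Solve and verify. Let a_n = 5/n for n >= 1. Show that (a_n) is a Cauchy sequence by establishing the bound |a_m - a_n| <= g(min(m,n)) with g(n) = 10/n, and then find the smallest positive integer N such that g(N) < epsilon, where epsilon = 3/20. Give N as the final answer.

For any m, n >= 1, by the triangle inequality:
|a_m - a_n| = |5/m - 5/n| <= 5*1/m + 5*1/n <= 10/min(m,n).
So g(n) = 10/n bounds the Cauchy difference. Since g(n) -> 0, (a_n) is Cauchy.
Now solve g(N) < 3/20: 10/N < 3/20 <=> N > 10 / (3/20) = 200/3.
The smallest integer strictly greater than 200/3 is N = 67.
Check: g(67) = 10/67 = 10/67 < 3/20; g(66) = 5/33 >= 3/20. So N = 67.

67


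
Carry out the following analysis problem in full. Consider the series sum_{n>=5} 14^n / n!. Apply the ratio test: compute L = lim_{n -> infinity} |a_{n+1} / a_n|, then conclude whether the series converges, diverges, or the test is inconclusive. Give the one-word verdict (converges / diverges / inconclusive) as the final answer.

Let a_n denote the general term. Form the ratio a_{n+1}/a_n and simplify:
a_{n+1}/a_n = 14/(n + 1)
Take the limit as n -> infinity: L = 0.
Since L = 0 < 1, the ratio test implies the series converges.

converges


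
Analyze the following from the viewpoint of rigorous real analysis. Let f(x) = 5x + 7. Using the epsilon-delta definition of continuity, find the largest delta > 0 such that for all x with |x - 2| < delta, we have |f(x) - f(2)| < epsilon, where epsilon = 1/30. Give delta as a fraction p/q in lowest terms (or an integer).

We compute f(2) = 5*(2) + 7 = 17.
|f(x) - f(2)| = |5x + 7 - (17)| = |5(x - 2)| = 5|x - 2|.
We need 5|x - 2| < 1/30, i.e. |x - 2| < 1/30 / 5 = 1/150.
So any delta <= 1/150 works. Conversely, if delta > 1/150, then x = 2 + 1/150 satisfies |x - 2| = 1/150 < delta but |f(x) - f(2)| = 5 * 1/150 = 1/30, which is not < 1/30; so no larger delta works.
Hence the largest such delta is 1/150.

1/150


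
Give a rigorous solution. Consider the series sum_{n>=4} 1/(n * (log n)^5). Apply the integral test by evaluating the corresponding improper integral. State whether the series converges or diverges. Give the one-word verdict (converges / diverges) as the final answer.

Let f(x) = 1/(x*log(x)^5). Then f is positive, continuous, and decreasing on [4, infinity), so the integral test applies.
Compute the improper integral int_{4}^infinity f(x) dx:
  antiderivative F(x) = -1/(4*log(x)^4).
  F(x) -> 0 as x -> infinity.  int = 0 - F(4) = 1/(4*log(4)^4) < infinity. By the integral test, the series converges.

converges


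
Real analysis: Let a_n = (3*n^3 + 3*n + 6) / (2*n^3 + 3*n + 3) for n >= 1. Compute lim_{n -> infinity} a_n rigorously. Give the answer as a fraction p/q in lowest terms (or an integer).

Divide numerator and denominator by n^3, the highest power:
numerator / n^3 = 3 + 3/n^2 + 6/n^3
denominator / n^3 = 2 + 3/n^2 + 3/n^3
As n -> infinity, all terms of the form c/n^k (k >= 1) tend to 0.
So numerator / n^3 -> 3 and denominator / n^3 -> 2.
Therefore lim a_n = 3/2.

3/2


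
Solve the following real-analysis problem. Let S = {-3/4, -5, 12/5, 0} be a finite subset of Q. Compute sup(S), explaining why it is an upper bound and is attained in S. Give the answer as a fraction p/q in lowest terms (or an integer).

S is finite, so sup(S) = max(S).
Sorted decreasing:
12/5, 0, -3/4, -5
The extremum is 12/5.
For every x in S, x <= 12/5. And 12/5 is in S, so it is attained.
Therefore sup(S) = 12/5.

12/5


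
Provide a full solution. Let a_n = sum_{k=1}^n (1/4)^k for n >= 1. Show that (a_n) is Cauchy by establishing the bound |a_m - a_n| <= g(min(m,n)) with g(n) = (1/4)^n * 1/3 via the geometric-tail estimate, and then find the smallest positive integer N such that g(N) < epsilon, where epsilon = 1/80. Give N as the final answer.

For m > n >= 1: |a_m - a_n| = sum_{k=n+1}^m (1/4)^k < sum_{k=n+1}^infinity (1/4)^k = (1/4)^(n+1) / (1 - 1/4) = (1/4)^n * (1/4) * (4/3) = (1/4)^n * 1/3.
So g(n) = (1/4)^n / 3. Since g(n) -> 0, (a_n) is Cauchy.
Now solve g(N) < 1/80: (1/4)^N / 3 < 1/80 <=> 4^N > 1 / (3 * 1/80) = 80/3.
Check powers of 4: 4^2 = 16 <= 80/3, 4^3 = 64 > 80/3.
So the smallest such N is 3. Check: g(3) = 1/(3 * 64) = 1/192 < 1/80.

3


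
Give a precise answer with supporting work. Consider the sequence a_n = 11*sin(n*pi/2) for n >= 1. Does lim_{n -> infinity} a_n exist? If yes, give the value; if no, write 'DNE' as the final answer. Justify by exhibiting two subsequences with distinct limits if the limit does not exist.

Examine the behaviour of a_n along subsequences.
a_{4k+1} = 11*sin(pi/2 + 2k*pi) = 11 -> 11. a_{4k+3} = 11*sin(3pi/2 + 2k*pi) = -11 -> -11.
Since these two subsequential limits are 11 and -11, distinct, the full sequence cannot converge (a convergent sequence has all subsequences tending to the same limit). So lim a_n does not exist.

DNE


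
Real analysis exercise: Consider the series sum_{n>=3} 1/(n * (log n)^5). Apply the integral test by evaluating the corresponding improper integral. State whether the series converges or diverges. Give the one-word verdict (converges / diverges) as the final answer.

Let f(x) = 1/(x*log(x)^5). Then f is positive, continuous, and decreasing on [3, infinity), so the integral test applies.
Compute the improper integral int_{3}^infinity f(x) dx:
  antiderivative F(x) = -1/(4*log(x)^4).
  F(x) -> 0 as x -> infinity.  int = 0 - F(3) = 1/(4*log(3)^4) < infinity. By the integral test, the series converges.

converges


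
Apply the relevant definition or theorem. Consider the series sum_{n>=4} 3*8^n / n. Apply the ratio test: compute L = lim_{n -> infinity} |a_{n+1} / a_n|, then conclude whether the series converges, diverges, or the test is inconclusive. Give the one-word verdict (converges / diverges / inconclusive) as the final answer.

Let a_n denote the general term. Form the ratio a_{n+1}/a_n and simplify:
a_{n+1}/a_n = 8*n/(n + 1)
Take the limit as n -> infinity: L = 8.
Since L = 8 > 1 (or L = infinity), the ratio test implies the series diverges.

diverges


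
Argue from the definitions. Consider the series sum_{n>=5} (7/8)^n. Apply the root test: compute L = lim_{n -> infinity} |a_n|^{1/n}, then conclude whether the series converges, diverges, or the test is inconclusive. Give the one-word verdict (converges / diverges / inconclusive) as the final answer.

Let a_n denote the general term. Form |a_n|^(1/n) and simplify:
|a_n|^(1/n) = 7/8
Take the limit as n -> infinity: L = 7/8.
Since L = 7/8 < 1, the root test implies convergence.

converges


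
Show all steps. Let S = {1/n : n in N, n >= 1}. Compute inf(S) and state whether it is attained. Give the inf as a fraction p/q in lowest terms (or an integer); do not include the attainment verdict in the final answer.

Analysis:
- Values: 1, 1/2, 1/3, 1/4, ... strictly decreasing.
- The maximum is 1 (n=1); sup = 1 (attained).
- The set is bounded below by 0; 1/n -> 0 so 0 is the greatest lower bound.
- 0 is not in the set, so inf = 0 is not attained.
Conclusion: inf(S) = 0, not attained in S.

0


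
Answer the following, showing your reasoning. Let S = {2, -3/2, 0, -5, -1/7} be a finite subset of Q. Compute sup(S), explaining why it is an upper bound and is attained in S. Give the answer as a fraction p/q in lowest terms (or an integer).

S is finite, so sup(S) = max(S).
Sorted decreasing:
2, 0, -1/7, -3/2, -5
The extremum is 2.
For every x in S, x <= 2. And 2 is in S, so it is attained.
Therefore sup(S) = 2.

2


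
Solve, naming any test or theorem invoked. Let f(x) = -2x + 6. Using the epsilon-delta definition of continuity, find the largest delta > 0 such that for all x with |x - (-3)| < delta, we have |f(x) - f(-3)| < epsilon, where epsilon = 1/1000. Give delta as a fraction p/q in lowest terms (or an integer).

We compute f(-3) = -2*(-3) + 6 = 12.
|f(x) - f(-3)| = |-2x + 6 - (12)| = |-2(x - (-3))| = 2|x - (-3)|.
We need 2|x - (-3)| < 1/1000, i.e. |x - (-3)| < 1/1000 / 2 = 1/2000.
So any delta <= 1/2000 works. Conversely, if delta > 1/2000, then x = -3 + 1/2000 satisfies |x - (-3)| = 1/2000 < delta but |f(x) - f(-3)| = 2 * 1/2000 = 1/1000, which is not < 1/1000; so no larger delta works.
Hence the largest such delta is 1/2000.

1/2000


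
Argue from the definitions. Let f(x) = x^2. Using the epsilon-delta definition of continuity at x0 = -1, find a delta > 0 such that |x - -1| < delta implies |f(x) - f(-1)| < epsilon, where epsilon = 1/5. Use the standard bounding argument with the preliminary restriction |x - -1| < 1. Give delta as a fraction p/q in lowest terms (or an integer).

Factor: |x^2 - (-1)^2| = |x - -1| * |x + -1|.
Impose |x - -1| < 1 first. Then |x + -1| = |(x - -1) + 2*(-1)| <= |x - -1| + 2*|-1| < 1 + 2 = 3.
So |x^2 - (-1)^2| < delta * 3.
We need delta * 3 <= 1/5, i.e. delta <= 1/5/3 = 1/15.
Since 1/15 < 1, this is tighter than 1; take delta = 1/15.
So delta = 1/15 works.

1/15
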